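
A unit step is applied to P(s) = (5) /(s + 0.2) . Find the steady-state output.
FVT: lim_{t→∞} y(t) = lim_{s→0} s*Y(s) where Y(s) = P(s)/s.
= lim_{s→0} P(s) = P(0) = num(0)/den(0) = 5/0.2 = 25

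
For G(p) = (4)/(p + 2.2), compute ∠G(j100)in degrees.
Substitute p = j*100: G(j100) = 0.000879574 - 0.0399806j.
∠G(j100) = atan2(Im, Re) = atan2(-0.0399806, 0.000879574) = -88.74°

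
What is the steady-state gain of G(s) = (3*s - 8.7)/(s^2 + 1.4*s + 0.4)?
DC gain = G(0) = num(0)/den(0) = -8.7/0.4 = -21.75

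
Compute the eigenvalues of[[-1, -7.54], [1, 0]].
Eigenvalues solve det(λI - A) = 0.
Characteristic polynomial: λ^2 + λ + 7.54 = 0.
Roots: -0.5 + 2.7j, -0.5 - 2.7j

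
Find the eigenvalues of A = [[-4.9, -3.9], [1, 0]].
Eigenvalues solve det(λI - A) = 0.
Characteristic polynomial: λ^2 + 4.9*λ + 3.9 = 0.
Factor: (λ + 1)(λ + 3.9) = 0.
Roots: -1, -3.9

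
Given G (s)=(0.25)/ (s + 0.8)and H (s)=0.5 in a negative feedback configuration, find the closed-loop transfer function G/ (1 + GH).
Closed-loop T = G/(1+GH).
Numerator: G_num * H_den = 0.25.
Denominator: G_den * H_den + G_num * H_num = (s + 0.8) + (0.125) = s + 0.925.
T(s) = (0.25)/(s + 0.925)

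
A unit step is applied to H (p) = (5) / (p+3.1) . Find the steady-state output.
FVT: lim_{t→∞} y(t) = lim_{p→0} p*Y(p) where Y(p) = H(p)/p.
= lim_{p→0} H(p) = H(0) = num(0)/den(0) = 5/3.1 = 1.613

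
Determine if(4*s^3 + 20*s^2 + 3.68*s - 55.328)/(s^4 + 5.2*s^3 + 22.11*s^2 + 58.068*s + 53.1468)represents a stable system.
Denominator: s^4 + 5.2*s^3 + 22.11*s^2 + 58.068*s + 53.1468 = (s + 1.9)(s + 2.1)(s^2 + 1.2*s + 13.32). Poles: -0.6 + 3.6j, -0.6 - 3.6j, -1.9, -2.1. All Re(p)<0: Yes (stable)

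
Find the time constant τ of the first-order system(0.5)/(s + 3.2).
First-order system: τ = -1/pole. Pole = -3.2. τ = -1/(-3.2) = 0.3125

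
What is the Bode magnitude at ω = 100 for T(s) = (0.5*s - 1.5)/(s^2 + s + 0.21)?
Substitute s = j*100: T(j100) = 0.000199985 - 0.00499811j.
|T(j100)| = sqrt(Re² + Im²) = 0.005002.
20*log₁₀(0.005002) = -46.02 dB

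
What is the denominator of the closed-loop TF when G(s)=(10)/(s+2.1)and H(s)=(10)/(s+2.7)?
Characteristic poly = G_den * H_den + G_num * H_num = (s^2 + 4.8*s + 5.67) + (100) = s^2 + 4.8*s + 105.67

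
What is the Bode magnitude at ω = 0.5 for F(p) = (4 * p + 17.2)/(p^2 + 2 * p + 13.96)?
Substitute p = j*0.5: F(j0.5) = 1.2585 + 0.0540843j.
|F(j0.5)| = sqrt(Re² + Im²) = 1.26.
20*log₁₀(1.26) = 2.01 dB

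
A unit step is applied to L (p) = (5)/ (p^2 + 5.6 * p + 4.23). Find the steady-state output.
FVT: lim_{t→∞} y(t) = lim_{p→0} p*Y(p) where Y(p) = L(p)/p.
= lim_{p→0} L(p) = L(0) = num(0)/den(0) = 5/4.23 = 1.182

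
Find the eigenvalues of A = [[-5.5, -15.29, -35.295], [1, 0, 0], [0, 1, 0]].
Eigenvalues solve det(λI - A) = 0.
Characteristic polynomial: λ^3 + 5.5*λ^2 + 15.29*λ + 35.295 = 0.
Factor: (λ + 3.9)(λ^2 + 1.6*λ + 9.05) = 0.
Roots: -0.8 + 2.9j, -0.8 - 2.9j, -3.9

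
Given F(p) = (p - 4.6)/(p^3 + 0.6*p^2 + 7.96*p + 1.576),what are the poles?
Set denominator = 0: p^3 + 0.6*p^2 + 7.96*p + 1.576 = (p + 0.2)(p^2 + 0.4*p + 7.88) = 0 → Poles: -0.2, -0.2 + 2.8j, -0.2 - 2.8j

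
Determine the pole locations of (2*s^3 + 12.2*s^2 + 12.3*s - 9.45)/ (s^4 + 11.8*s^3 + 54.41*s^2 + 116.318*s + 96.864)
Set denominator = 0: s^4 + 11.8*s^3 + 54.41*s^2 + 116.318*s + 96.864 = (s + 3.2)(s + 3)(s^2 + 5.6*s + 10.09) = 0 → Poles: -2.8 + 1.5j, -2.8 - 1.5j, -3, -3.2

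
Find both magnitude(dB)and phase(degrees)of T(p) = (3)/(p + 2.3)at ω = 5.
Substitute p = j*5: T(j5) = 0.227798 - 0.495213j.
|T| = 20*log₁₀(sqrt(Re²+Im²)) = -5.27 dB.
∠T = atan2(Im, Re) = -65.30°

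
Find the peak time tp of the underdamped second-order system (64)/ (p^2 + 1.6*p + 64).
Standard form: ωn²/(p²+2ζωn·p+ωn²) → ωn = 8, ζ = 0.1.
ωd = ωn·√(1-ζ²) = 8·√(1-0.1²) = 7.96.
tp = π/ωd = π/7.96 = 0.3947 s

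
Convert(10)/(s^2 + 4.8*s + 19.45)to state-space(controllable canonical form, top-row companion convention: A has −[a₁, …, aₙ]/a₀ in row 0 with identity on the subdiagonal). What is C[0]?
Reachable canonical form: C = numerator coefficients (right-aligned, zero-padded to length n).
num = 10, C = [[0, 10]].
C[0] = 0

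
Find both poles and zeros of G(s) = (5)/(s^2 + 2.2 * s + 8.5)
Set denominator = 0: s^2 + 2.2*s + 8.5 = 0 → Poles: -1.1 + 2.7j, -1.1 - 2.7j
Numerator is a nonzero constant (5) → Zeros: none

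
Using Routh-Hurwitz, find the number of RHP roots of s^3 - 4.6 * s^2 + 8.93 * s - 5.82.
Routh array:
s^3: [1, 8.93]; s^2: [-4.6, -5.82]; s^1: [7.66478]; s^0: [-5.82]
First column: [1, -4.6, 7.66478, -5.82]. Sign changes = RHP roots = 3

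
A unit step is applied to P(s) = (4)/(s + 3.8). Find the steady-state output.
FVT: lim_{t→∞} y(t) = lim_{s→0} s*Y(s) where Y(s) = P(s)/s.
= lim_{s→0} P(s) = P(0) = num(0)/den(0) = 4/3.8 = 1.053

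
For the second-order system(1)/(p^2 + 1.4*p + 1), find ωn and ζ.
Standard form: ωn²/(p²+2ζωn·p+ωn²).
const=1=ωn² → ωn=1, p coeff=1.4=2ζωn → ζ=0.7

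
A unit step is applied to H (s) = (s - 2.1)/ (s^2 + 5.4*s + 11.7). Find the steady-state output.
FVT: lim_{t→∞} y(t) = lim_{s→0} s*Y(s) where Y(s) = H(s)/s.
= lim_{s→0} H(s) = H(0) = num(0)/den(0) = -2.1/11.7 = -0.1795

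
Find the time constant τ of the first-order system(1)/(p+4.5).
First-order system: τ = -1/pole. Pole = -4.5. τ = -1/(-4.5) = 0.2222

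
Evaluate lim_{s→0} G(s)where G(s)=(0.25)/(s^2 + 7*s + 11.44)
DC gain = G(0) = num(0)/den(0) = 0.25/11.44 = 0.02185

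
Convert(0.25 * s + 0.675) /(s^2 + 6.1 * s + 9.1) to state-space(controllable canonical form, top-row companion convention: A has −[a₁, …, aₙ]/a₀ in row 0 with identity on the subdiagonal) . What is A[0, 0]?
Reachable canonical form for den = s^2 + 6.1*s + 9.1: top row of A = -[a₁,a₂,...,aₙ]/a₀, ones on the subdiagonal, zeros elsewhere.
A = [[-6.1, -9.1], [1, 0]].
A[0,0] = -6.1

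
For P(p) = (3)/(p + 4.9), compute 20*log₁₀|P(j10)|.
Substitute p = j*10: P(j10) = 0.118539 - 0.241916j.
|P(j10)| = sqrt(Re² + Im²) = 0.2694.
20*log₁₀(0.2694) = -11.39 dB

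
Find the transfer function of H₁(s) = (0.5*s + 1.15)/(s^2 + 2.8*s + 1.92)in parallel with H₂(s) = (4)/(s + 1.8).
Parallel: H = H₁ + H₂ = (n₁·d₂ + n₂·d₁)/(d₁·d₂).
n₁·d₂ = 0.5*s^2 + 2.05*s + 2.07. n₂·d₁ = 4*s^2 + 11.2*s + 7.68. Sum = 4.5*s^2 + 13.25*s + 9.75. d₁·d₂ = s^3 + 4.6*s^2 + 6.96*s + 3.456.
H(s) = (4.5*s^2 + 13.25*s + 9.75)/(s^3 + 4.6*s^2 + 6.96*s + 3.456)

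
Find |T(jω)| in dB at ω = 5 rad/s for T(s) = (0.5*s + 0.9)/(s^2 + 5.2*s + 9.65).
Substitute s = j*5: T(j5) = 0.0561471 - 0.0677638j.
|T(j5)| = sqrt(Re² + Im²) = 0.088.
20*log₁₀(0.088) = -21.11 dB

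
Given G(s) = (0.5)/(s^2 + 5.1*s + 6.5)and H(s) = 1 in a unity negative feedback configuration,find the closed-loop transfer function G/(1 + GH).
Closed-loop T = G/(1+GH).
Numerator: G_num * H_den = 0.5.
Denominator: G_den * H_den + G_num * H_num = (s^2 + 5.1*s + 6.5) + (0.5) = s^2 + 5.1*s + 7.
T(s) = (0.5)/(s^2 + 5.1*s + 7)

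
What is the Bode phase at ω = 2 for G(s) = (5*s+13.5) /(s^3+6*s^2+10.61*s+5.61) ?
Substitute s = j*2: G(j2) = -0.226265 - 0.706429j.
∠G(j2) = atan2(Im, Re) = atan2(-0.706429, -0.226265) = -107.76°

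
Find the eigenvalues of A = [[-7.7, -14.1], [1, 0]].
Eigenvalues solve det(λI - A) = 0.
Characteristic polynomial: λ^2 + 7.7*λ + 14.1 = 0.
Factor: (λ + 3)(λ + 4.7) = 0.
Roots: -3, -4.7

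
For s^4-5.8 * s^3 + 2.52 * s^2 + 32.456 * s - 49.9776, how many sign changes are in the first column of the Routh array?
Routh array:
s^4: [1, 2.52, -49.9776]; s^3: [-5.8, 32.456]; s^2: [8.11586, -49.9776]; s^1: [-3.26049]; s^0: [-49.9776]
First column: [1, -5.8, 8.11586, -3.26049, -49.9776]. Sign changes = 3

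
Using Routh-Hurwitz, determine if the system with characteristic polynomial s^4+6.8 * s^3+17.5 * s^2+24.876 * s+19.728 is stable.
Routh array:
s^4: [1, 17.5, 19.728]; s^3: [6.8, 24.876]; s^2: [13.8418, 19.728]; s^1: [15.1843]; s^0: [19.728]
First column: [1, 6.8, 13.8418, 15.1843, 19.728]. Sign changes = 0.
Yes, stable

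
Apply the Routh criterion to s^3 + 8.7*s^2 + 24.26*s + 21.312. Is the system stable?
Routh array:
s^3: [1, 24.26]; s^2: [8.7, 21.312]; s^1: [21.8103]; s^0: [21.312]
First column: [1, 8.7, 21.8103, 21.312]. Sign changes = 0.
Yes, stable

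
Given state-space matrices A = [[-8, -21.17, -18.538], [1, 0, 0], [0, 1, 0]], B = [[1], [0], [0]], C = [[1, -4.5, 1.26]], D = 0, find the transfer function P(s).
P(s) = C(sI - A)⁻¹B + D.
Characteristic polynomial det(sI - A) = s^3 + 8*s^2 + 21.17*s + 18.538.
Numerator from C·adj(sI-A)·B + D·det(sI-A) = s^2 - 4.5*s + 1.26.
P(s) = (s^2 - 4.5*s + 1.26)/(s^3 + 8*s^2 + 21.17*s + 18.538)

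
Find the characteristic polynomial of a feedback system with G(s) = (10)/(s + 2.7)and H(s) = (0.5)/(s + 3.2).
Characteristic poly = G_den * H_den + G_num * H_num = (s^2 + 5.9*s + 8.64) + (5) = s^2 + 5.9*s + 13.64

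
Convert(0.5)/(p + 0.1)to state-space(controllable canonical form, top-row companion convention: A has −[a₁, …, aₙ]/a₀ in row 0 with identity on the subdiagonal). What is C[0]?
Reachable canonical form: C = numerator coefficients (right-aligned, zero-padded to length n).
num = 0.5, C = [[0.5]].
C[0] = 0.5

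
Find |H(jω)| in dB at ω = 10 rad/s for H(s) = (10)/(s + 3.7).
Substitute s = j*10: H(j10) = 0.325446 - 0.879585j.
|H(j10)| = sqrt(Re² + Im²) = 0.9379.
20*log₁₀(0.9379) = -0.56 dB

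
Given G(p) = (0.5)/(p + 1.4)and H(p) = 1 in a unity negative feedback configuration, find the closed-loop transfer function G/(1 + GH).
Closed-loop T = G/(1+GH).
Numerator: G_num * H_den = 0.5.
Denominator: G_den * H_den + G_num * H_num = (p + 1.4) + (0.5) = p + 1.9.
T(p) = (0.5)/(p + 1.9)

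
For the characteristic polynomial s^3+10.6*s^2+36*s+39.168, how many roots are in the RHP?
s^3 + 10.6*s^2 + 36*s + 39.168 = (s + 3.4)(s + 4.8)(s + 2.4). Poles: -2.4, -3.4, -4.8. RHP poles (Re>0): 0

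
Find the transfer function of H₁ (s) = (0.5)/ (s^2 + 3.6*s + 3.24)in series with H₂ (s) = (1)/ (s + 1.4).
Series: H = H₁ · H₂ = (n₁·n₂)/(d₁·d₂).
Num: n₁·n₂ = 0.5. Den: d₁·d₂ = s^3 + 5*s^2 + 8.28*s + 4.536.
H(s) = (0.5)/(s^3 + 5*s^2 + 8.28*s + 4.536)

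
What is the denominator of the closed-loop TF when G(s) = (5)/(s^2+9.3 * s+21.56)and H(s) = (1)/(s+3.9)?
Characteristic poly = G_den * H_den + G_num * H_num = (s^3 + 13.2*s^2 + 57.83*s + 84.084) + (5) = s^3 + 13.2*s^2 + 57.83*s + 89.084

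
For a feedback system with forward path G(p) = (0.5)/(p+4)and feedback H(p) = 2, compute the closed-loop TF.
Closed-loop T = G/(1+GH).
Numerator: G_num * H_den = 0.5.
Denominator: G_den * H_den + G_num * H_num = (p + 4) + (1) = p + 5.
T(p) = (0.5)/(p + 5)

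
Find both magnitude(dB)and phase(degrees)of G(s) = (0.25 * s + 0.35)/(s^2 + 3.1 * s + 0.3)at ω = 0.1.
Substitute s = j*0.1: G(j0.1) = 0.606271 - 0.561876j.
|G| = 20*log₁₀(sqrt(Re²+Im²)) = -1.65 dB.
∠G = atan2(Im, Re) = -42.82°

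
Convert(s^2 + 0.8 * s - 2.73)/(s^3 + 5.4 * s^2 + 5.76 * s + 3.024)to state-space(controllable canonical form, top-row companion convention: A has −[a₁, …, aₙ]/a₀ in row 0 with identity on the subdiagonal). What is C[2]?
Reachable canonical form: C = numerator coefficients (right-aligned, zero-padded to length n).
num = s^2 + 0.8*s - 2.73, C = [[1, 0.8, -2.73]].
C[2] = -2.73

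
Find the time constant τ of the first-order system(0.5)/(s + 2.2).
First-order system: τ = -1/pole. Pole = -2.2. τ = -1/(-2.2) = 0.4545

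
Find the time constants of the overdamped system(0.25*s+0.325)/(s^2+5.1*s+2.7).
Overdamped: real poles at -4.5, -0.6. τ = -1/pole → τ₁ = 0.2222, τ₂ = 1.667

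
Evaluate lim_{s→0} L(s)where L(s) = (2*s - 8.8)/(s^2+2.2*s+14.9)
DC gain = L(0) = num(0)/den(0) = -8.8/14.9 = -0.5906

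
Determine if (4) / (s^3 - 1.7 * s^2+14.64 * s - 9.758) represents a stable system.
Denominator: s^3 - 1.7*s^2 + 14.64*s - 9.758 = (s - 0.7)(s^2 - s + 13.94). Poles: 0.5 + 3.7j, 0.5 - 3.7j, 0.7. All Re(p)<0: No (unstable)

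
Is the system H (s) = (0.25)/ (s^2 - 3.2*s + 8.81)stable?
Denominator: s^2 - 3.2*s + 8.81. Poles: 1.6 + 2.5j, 1.6 - 2.5j. All Re(p)<0: No (unstable)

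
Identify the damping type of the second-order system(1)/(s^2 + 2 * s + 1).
Standard form: ωn²/(s²+2ζωn·s+ωn²) gives ωn=1, ζ=1.
Critically damped (ζ = 1)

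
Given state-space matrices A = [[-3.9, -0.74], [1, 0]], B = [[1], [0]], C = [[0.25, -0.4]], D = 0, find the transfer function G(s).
G(s) = C(sI - A)⁻¹B + D.
Characteristic polynomial det(sI - A) = s^2 + 3.9*s + 0.74.
Numerator from C·adj(sI-A)·B + D·det(sI-A) = 0.25*s - 0.4.
G(s) = (0.25*s - 0.4)/(s^2 + 3.9*s + 0.74)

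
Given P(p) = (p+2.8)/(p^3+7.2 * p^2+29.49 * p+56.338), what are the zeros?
Set numerator = 0: p + 2.8 = 0 → Zeros: -2.8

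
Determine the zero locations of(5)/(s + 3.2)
Numerator is a nonzero constant (5) → Zeros: none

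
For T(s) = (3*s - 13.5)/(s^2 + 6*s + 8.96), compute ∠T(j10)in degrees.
Substitute s = j*10: T(j10) = 0.254792 - 0.161605j.
∠T(j10) = atan2(Im, Re) = atan2(-0.161605, 0.254792) = -32.39°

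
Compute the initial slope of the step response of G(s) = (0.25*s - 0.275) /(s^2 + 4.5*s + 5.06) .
IVT: y'(0⁺) = lim_{s→∞} s²·Y(s) = lim_{s→∞} s·G(s).
deg(num) = 1, deg(den) = 2, relative degree = 1, so s·G(s) → (leading num)/(leading den) = 0.25/1 = 0.25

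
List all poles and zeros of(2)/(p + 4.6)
Set denominator = 0: p + 4.6 = 0 → Poles: -4.6
Numerator is a nonzero constant (2) → Zeros: none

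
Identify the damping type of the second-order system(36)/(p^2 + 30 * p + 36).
Standard form: ωn²/(p²+2ζωn·p+ωn²) gives ωn=6, ζ=2.5.
Overdamped (ζ = 2.5 > 1)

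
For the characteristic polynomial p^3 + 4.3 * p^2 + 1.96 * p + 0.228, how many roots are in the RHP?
p^3 + 4.3*p^2 + 1.96*p + 0.228 = (p + 0.2)(p + 3.8)(p + 0.3). Poles: -0.2, -0.3, -3.8. RHP poles (Re>0): 0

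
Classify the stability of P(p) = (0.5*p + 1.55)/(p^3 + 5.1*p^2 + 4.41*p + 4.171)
Denominator: p^3 + 5.1*p^2 + 4.41*p + 4.171 = (p + 4.3)(p^2 + 0.8*p + 0.97). Poles: -0.4 + 0.9j, -0.4 - 0.9j, -4.3. Stable (all poles in LHP)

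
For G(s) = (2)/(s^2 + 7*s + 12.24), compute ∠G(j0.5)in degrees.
Substitute s = j*0.5: G(j0.5) = 0.153708 - 0.0448689j.
∠G(j0.5) = atan2(Im, Re) = atan2(-0.0448689, 0.153708) = -16.27°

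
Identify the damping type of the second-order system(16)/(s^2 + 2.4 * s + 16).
Standard form: ωn²/(s²+2ζωn·s+ωn²) gives ωn=4, ζ=0.3.
Underdamped (ζ = 0.3 < 1)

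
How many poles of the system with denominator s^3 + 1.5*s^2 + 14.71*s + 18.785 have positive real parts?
s^3 + 1.5*s^2 + 14.71*s + 18.785 = (s + 1.3)(s^2 + 0.2*s + 14.45). Poles: -0.1 + 3.8j, -0.1 - 3.8j, -1.3. RHP poles (Re>0): 0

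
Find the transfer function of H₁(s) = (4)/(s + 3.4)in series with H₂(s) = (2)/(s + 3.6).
Series: H = H₁ · H₂ = (n₁·n₂)/(d₁·d₂).
Num: n₁·n₂ = 8. Den: d₁·d₂ = s^2 + 7*s + 12.24.
H(s) = (8)/(s^2 + 7*s + 12.24)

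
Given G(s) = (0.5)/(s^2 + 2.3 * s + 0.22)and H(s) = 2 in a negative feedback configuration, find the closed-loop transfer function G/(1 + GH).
Closed-loop T = G/(1+GH).
Numerator: G_num * H_den = 0.5.
Denominator: G_den * H_den + G_num * H_num = (s^2 + 2.3*s + 0.22) + (1) = s^2 + 2.3*s + 1.22.
T(s) = (0.5)/(s^2 + 2.3*s + 1.22)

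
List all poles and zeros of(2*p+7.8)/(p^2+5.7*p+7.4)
Set denominator = 0: p^2 + 5.7*p + 7.4 = (p + 3.7)(p + 2) = 0 → Poles: -2, -3.7
Set numerator = 0: 2*p + 7.8 = 0 → Zeros: -3.9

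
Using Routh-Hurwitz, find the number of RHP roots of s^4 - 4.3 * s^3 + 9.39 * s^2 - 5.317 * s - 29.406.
Routh array:
s^4: [1, 9.39, -29.406]; s^3: [-4.3, -5.317]; s^2: [8.15349, -29.406]; s^1: [-20.8252]; s^0: [-29.406]
First column: [1, -4.3, 8.15349, -20.8252, -29.406]. Sign changes = RHP roots = 3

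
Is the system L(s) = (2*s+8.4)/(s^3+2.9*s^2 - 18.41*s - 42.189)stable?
Denominator: s^3 + 2.9*s^2 - 18.41*s - 42.189 = (s - 4.1)(s + 2.1)(s + 4.9). Poles: -2.1, -4.9, 4.1. All Re(p)<0: No (unstable)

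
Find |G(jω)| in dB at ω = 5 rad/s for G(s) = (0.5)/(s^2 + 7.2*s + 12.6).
Substitute s = j*5: G(j5) = -0.00427657 - 0.0124158j.
|G(j5)| = sqrt(Re² + Im²) = 0.01313.
20*log₁₀(0.01313) = -37.63 dB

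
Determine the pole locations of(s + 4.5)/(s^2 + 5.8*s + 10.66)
Set denominator = 0: s^2 + 5.8*s + 10.66 = 0 → Poles: -2.9 + 1.5j, -2.9 - 1.5j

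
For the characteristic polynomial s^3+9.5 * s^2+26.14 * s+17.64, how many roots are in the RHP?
s^3 + 9.5*s^2 + 26.14*s + 17.64 = (s + 1)(s + 4.9)(s + 3.6). Poles: -1, -3.6, -4.9. RHP poles (Re>0): 0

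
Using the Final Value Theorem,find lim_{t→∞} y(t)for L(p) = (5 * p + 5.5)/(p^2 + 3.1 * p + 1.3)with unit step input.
FVT: lim_{t→∞} y(t) = lim_{p→0} p*Y(p) where Y(p) = L(p)/p.
= lim_{p→0} L(p) = L(0) = num(0)/den(0) = 5.5/1.3 = 4.231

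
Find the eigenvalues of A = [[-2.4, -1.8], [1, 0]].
Eigenvalues solve det(λI - A) = 0.
Characteristic polynomial: λ^2 + 2.4*λ + 1.8 = 0.
Roots: -1.2 + 0.6j, -1.2 - 0.6j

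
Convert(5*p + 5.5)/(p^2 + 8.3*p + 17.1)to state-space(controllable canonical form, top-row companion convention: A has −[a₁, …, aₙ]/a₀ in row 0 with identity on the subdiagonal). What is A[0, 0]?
Reachable canonical form for den = p^2 + 8.3*p + 17.1: top row of A = -[a₁,a₂,...,aₙ]/a₀, ones on the subdiagonal, zeros elsewhere.
A = [[-8.3, -17.1], [1, 0]].
A[0,0] = -8.3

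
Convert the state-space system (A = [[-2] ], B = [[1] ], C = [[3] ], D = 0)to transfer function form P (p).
P(p) = C(pI - A)⁻¹B + D.
Characteristic polynomial det(pI - A) = p + 2.
Numerator from C·adj(pI-A)·B + D·det(pI-A) = 3.
P(p) = (3)/(p + 2)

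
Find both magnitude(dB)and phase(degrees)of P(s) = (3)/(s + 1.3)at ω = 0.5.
Substitute s = j*0.5: P(j0.5) = 2.01031 - 0.773196j.
|P| = 20*log₁₀(sqrt(Re²+Im²)) = 6.66 dB.
∠P = atan2(Im, Re) = -21.04°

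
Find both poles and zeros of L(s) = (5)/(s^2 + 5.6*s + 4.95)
Set denominator = 0: s^2 + 5.6*s + 4.95 = (s + 4.5)(s + 1.1) = 0 → Poles: -1.1, -4.5
Numerator is a nonzero constant (5) → Zeros: none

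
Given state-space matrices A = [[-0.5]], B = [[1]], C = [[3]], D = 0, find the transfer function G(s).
G(s) = C(sI - A)⁻¹B + D.
Characteristic polynomial det(sI - A) = s + 0.5.
Numerator from C·adj(sI-A)·B + D·det(sI-A) = 3.
G(s) = (3)/(s + 0.5)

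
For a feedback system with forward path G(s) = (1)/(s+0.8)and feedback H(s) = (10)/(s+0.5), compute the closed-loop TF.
Closed-loop T = G/(1+GH).
Numerator: G_num * H_den = s + 0.5.
Denominator: G_den * H_den + G_num * H_num = (s^2 + 1.3*s + 0.4) + (10) = s^2 + 1.3*s + 10.4.
T(s) = (s + 0.5)/(s^2 + 1.3*s + 10.4)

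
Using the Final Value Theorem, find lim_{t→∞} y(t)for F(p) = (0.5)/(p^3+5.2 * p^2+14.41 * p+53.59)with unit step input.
FVT: lim_{t→∞} y(t) = lim_{p→0} p*Y(p) where Y(p) = F(p)/p.
= lim_{p→0} F(p) = F(0) = num(0)/den(0) = 0.5/53.59 = 0.00933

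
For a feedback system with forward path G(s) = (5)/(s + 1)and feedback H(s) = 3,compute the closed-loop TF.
Closed-loop T = G/(1+GH).
Numerator: G_num * H_den = 5.
Denominator: G_den * H_den + G_num * H_num = (s + 1) + (15) = s + 16.
T(s) = (5)/(s + 16)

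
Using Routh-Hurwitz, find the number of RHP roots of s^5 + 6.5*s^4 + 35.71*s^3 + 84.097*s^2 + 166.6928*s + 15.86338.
Routh array:
s^5: [1, 35.71, 166.6928]; s^4: [6.5, 84.097, 15.86338]; s^3: [22.772, 164.25228]; s^2: [37.2131, 15.86338]; s^1: [154.545]; s^0: [15.86338]
First column: [1, 6.5, 22.772, 37.2131, 154.545, 15.86338]. Sign changes = RHP roots = 0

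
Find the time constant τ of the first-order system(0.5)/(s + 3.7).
First-order system: τ = -1/pole. Pole = -3.7. τ = -1/(-3.7) = 0.2703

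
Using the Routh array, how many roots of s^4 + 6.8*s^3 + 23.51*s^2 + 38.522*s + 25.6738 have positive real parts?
Routh array:
s^4: [1, 23.51, 25.6738]; s^3: [6.8, 38.522]; s^2: [17.845, 25.6738]; s^1: [28.7388]; s^0: [25.6738]
First column: [1, 6.8, 17.845, 28.7388, 25.6738]. Sign changes = RHP roots = 0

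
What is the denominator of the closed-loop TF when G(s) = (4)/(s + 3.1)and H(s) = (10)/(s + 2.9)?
Characteristic poly = G_den * H_den + G_num * H_num = (s^2 + 6*s + 8.99) + (40) = s^2 + 6*s + 48.99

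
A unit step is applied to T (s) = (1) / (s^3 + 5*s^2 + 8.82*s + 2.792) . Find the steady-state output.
FVT: lim_{t→∞} y(t) = lim_{s→0} s*Y(s) where Y(s) = T(s)/s.
= lim_{s→0} T(s) = T(0) = num(0)/den(0) = 1/2.792 = 0.3582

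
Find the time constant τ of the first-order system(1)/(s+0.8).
First-order system: τ = -1/pole. Pole = -0.8. τ = -1/(-0.8) = 1.25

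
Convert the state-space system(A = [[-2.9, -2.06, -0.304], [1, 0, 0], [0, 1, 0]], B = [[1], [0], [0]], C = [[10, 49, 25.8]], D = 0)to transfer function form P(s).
P(s) = C(sI - A)⁻¹B + D.
Characteristic polynomial det(sI - A) = s^3 + 2.9*s^2 + 2.06*s + 0.304.
Numerator from C·adj(sI-A)·B + D·det(sI-A) = 10*s^2 + 49*s + 25.8.
P(s) = (10*s^2 + 49*s + 25.8)/(s^3 + 2.9*s^2 + 2.06*s + 0.304)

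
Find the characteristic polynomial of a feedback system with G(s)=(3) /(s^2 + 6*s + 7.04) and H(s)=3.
Characteristic poly = G_den * H_den + G_num * H_num = (s^2 + 6*s + 7.04) + (9) = s^2 + 6*s + 16.04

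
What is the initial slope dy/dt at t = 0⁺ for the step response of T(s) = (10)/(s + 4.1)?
IVT: y'(0⁺) = lim_{s→∞} s²·Y(s) = lim_{s→∞} s·T(s).
deg(num) = 0, deg(den) = 1, relative degree = 1, so s·T(s) → (leading num)/(leading den) = 10/1 = 10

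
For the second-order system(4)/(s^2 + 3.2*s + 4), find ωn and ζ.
Standard form: ωn²/(s²+2ζωn·s+ωn²).
const=4=ωn² → ωn=2, s coeff=3.2=2ζωn → ζ=0.8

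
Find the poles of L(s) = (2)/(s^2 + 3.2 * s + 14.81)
Set denominator = 0: s^2 + 3.2*s + 14.81 = 0 → Poles: -1.6 + 3.5j, -1.6 - 3.5j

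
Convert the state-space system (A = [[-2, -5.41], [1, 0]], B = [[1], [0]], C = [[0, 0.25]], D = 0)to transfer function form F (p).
F(p) = C(pI - A)⁻¹B + D.
Characteristic polynomial det(pI - A) = p^2 + 2*p + 5.41.
Numerator from C·adj(pI-A)·B + D·det(pI-A) = 0.25.
F(p) = (0.25)/(p^2 + 2*p + 5.41)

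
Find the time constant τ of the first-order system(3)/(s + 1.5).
First-order system: τ = -1/pole. Pole = -1.5. τ = -1/(-1.5) = 0.6667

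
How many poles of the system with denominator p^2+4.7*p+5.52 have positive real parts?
p^2 + 4.7*p + 5.52 = (p + 2.3)(p + 2.4). Poles: -2.3, -2.4. RHP poles (Re>0): 0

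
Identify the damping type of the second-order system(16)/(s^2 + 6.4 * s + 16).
Standard form: ωn²/(s²+2ζωn·s+ωn²) gives ωn=4, ζ=0.8.
Underdamped (ζ = 0.8 < 1)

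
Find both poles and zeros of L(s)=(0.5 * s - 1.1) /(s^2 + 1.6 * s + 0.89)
Set denominator = 0: s^2 + 1.6*s + 0.89 = 0 → Poles: -0.8 + 0.5j, -0.8 - 0.5j
Set numerator = 0: 0.5*s - 1.1 = 0 → Zeros: 2.2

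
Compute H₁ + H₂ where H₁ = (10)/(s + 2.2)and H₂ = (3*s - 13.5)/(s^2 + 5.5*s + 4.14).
Parallel: H = H₁ + H₂ = (n₁·d₂ + n₂·d₁)/(d₁·d₂).
n₁·d₂ = 10*s^2 + 55*s + 41.4. n₂·d₁ = 3*s^2 - 6.9*s - 29.7. Sum = 13*s^2 + 48.1*s + 11.7. d₁·d₂ = s^3 + 7.7*s^2 + 16.24*s + 9.108.
H(s) = (13*s^2 + 48.1*s + 11.7)/(s^3 + 7.7*s^2 + 16.24*s + 9.108)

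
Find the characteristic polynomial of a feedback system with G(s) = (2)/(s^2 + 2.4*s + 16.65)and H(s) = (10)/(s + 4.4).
Characteristic poly = G_den * H_den + G_num * H_num = (s^3 + 6.8*s^2 + 27.21*s + 73.26) + (20) = s^3 + 6.8*s^2 + 27.21*s + 93.26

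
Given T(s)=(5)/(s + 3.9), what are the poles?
Set denominator = 0: s + 3.9 = 0 → Poles: -3.9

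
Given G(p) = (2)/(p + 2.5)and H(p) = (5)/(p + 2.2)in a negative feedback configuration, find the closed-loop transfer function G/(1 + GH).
Closed-loop T = G/(1+GH).
Numerator: G_num * H_den = 2*p + 4.4.
Denominator: G_den * H_den + G_num * H_num = (p^2 + 4.7*p + 5.5) + (10) = p^2 + 4.7*p + 15.5.
T(p) = (2*p + 4.4)/(p^2 + 4.7*p + 15.5)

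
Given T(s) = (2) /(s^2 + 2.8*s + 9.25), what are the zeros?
Numerator is a nonzero constant (2) → Zeros: none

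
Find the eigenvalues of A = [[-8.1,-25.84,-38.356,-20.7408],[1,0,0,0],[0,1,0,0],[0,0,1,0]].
Eigenvalues solve det(λI - A) = 0.
Characteristic polynomial: λ^4 + 8.1*λ^3 + 25.84*λ^2 + 38.356*λ + 20.7408 = 0.
Factor: (λ + 1.2)(λ + 2.9)(λ^2 + 4*λ + 5.96) = 0.
Roots: -1.2, -2 + 1.4j, -2 - 1.4j, -2.9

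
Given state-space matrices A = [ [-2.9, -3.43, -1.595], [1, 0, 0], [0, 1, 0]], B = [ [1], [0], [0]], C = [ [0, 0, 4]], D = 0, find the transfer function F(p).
F(p) = C(pI - A)⁻¹B + D.
Characteristic polynomial det(pI - A) = p^3 + 2.9*p^2 + 3.43*p + 1.595.
Numerator from C·adj(pI-A)·B + D·det(pI-A) = 4.
F(p) = (4)/(p^3 + 2.9*p^2 + 3.43*p + 1.595)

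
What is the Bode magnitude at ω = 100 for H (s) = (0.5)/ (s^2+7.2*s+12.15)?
Substitute s = j*100: H(j100) = -4.9802e-05 - 3.59011e-06j.
|H(j100)| = sqrt(Re² + Im²) = 4.993e-05.
20*log₁₀(4.993e-05) = -86.03 dB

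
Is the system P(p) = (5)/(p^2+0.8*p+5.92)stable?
Denominator: p^2 + 0.8*p + 5.92. Poles: -0.4 + 2.4j, -0.4 - 2.4j. All Re(p)<0: Yes (stable)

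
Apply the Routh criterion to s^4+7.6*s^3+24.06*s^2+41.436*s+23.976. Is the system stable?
Routh array:
s^4: [1, 24.06, 23.976]; s^3: [7.6, 41.436]; s^2: [18.6079, 23.976]; s^1: [31.6435]; s^0: [23.976]
First column: [1, 7.6, 18.6079, 31.6435, 23.976]. Sign changes = 0.
Yes, stable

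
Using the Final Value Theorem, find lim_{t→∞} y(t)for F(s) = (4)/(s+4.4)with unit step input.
FVT: lim_{t→∞} y(t) = lim_{s→0} s*Y(s) where Y(s) = F(s)/s.
= lim_{s→0} F(s) = F(0) = num(0)/den(0) = 4/4.4 = 0.9091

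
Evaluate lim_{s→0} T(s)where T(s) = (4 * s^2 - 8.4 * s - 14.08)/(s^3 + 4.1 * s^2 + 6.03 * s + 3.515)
DC gain = T(0) = num(0)/den(0) = -14.08/3.515 = -4.006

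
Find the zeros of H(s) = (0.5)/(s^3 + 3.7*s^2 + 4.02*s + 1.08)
Numerator is a nonzero constant (0.5) → Zeros: none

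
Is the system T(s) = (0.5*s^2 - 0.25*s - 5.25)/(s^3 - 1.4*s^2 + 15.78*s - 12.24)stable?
Denominator: s^3 - 1.4*s^2 + 15.78*s - 12.24 = (s - 0.8)(s^2 - 0.6*s + 15.3). Poles: 0.3 + 3.9j, 0.3 - 3.9j, 0.8. All Re(p)<0: No (unstable)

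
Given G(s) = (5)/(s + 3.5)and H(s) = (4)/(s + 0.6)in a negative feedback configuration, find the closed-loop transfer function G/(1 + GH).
Closed-loop T = G/(1+GH).
Numerator: G_num * H_den = 5*s + 3.
Denominator: G_den * H_den + G_num * H_num = (s^2 + 4.1*s + 2.1) + (20) = s^2 + 4.1*s + 22.1.
T(s) = (5*s + 3)/(s^2 + 4.1*s + 22.1)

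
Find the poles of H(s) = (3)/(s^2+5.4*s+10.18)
Set denominator = 0: s^2 + 5.4*s + 10.18 = 0 → Poles: -2.7 + 1.7j, -2.7 - 1.7j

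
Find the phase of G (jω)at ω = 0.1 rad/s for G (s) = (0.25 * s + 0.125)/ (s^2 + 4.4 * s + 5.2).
Substitute s = j*0.1: G(j0.1) = 0.0243184 + 0.00275528j.
∠G(j0.1) = atan2(Im, Re) = atan2(0.00275528, 0.0243184) = 6.46°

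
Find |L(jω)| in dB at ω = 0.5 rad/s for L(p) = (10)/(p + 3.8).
Substitute p = j*0.5: L(j0.5) = 2.58679 - 0.340368j.
|L(j0.5)| = sqrt(Re² + Im²) = 2.609.
20*log₁₀(2.609) = 8.33 dB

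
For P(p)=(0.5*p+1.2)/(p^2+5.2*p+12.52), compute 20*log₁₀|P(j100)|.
Substitute p = j*100: P(j100) = 0.000140122 - 0.00499897j.
|P(j100)| = sqrt(Re² + Im²) = 0.005001.
20*log₁₀(0.005001) = -46.02 dB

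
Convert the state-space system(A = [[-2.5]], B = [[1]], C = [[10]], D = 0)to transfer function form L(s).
L(s) = C(sI - A)⁻¹B + D.
Characteristic polynomial det(sI - A) = s + 2.5.
Numerator from C·adj(sI-A)·B + D·det(sI-A) = 10.
L(s) = (10)/(s + 2.5)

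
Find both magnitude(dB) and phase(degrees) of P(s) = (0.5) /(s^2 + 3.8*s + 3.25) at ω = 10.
Substitute s = j*10: P(j10) = -0.00447728 - 0.00175852j.
|P| = 20*log₁₀(sqrt(Re²+Im²)) = -46.36 dB.
∠P = atan2(Im, Re) = -158.56°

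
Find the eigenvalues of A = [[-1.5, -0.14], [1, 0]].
Eigenvalues solve det(λI - A) = 0.
Characteristic polynomial: λ^2 + 1.5*λ + 0.14 = 0.
Factor: (λ + 0.1)(λ + 1.4) = 0.
Roots: -0.1, -1.4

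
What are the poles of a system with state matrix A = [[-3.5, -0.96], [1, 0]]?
Eigenvalues solve det(λI - A) = 0.
Characteristic polynomial: λ^2 + 3.5*λ + 0.96 = 0.
Factor: (λ + 3.2)(λ + 0.3) = 0.
Roots: -0.3, -3.2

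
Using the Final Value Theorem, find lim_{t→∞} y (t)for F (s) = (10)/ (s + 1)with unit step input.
FVT: lim_{t→∞} y(t) = lim_{s→0} s*Y(s) where Y(s) = F(s)/s.
= lim_{s→0} F(s) = F(0) = num(0)/den(0) = 10/1 = 10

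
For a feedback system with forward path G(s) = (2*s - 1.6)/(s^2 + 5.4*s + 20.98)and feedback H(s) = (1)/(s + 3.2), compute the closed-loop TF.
Closed-loop T = G/(1+GH).
Numerator: G_num * H_den = 2*s^2 + 4.8*s - 5.12.
Denominator: G_den * H_den + G_num * H_num = (s^3 + 8.6*s^2 + 38.26*s + 67.136) + (2*s - 1.6) = s^3 + 8.6*s^2 + 40.26*s + 65.536.
T(s) = (2*s^2 + 4.8*s - 5.12)/(s^3 + 8.6*s^2 + 40.26*s + 65.536)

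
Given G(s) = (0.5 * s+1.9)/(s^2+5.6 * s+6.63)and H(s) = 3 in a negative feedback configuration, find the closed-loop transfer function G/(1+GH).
Closed-loop T = G/(1+GH).
Numerator: G_num * H_den = 0.5*s + 1.9.
Denominator: G_den * H_den + G_num * H_num = (s^2 + 5.6*s + 6.63) + (1.5*s + 5.7) = s^2 + 7.1*s + 12.33.
T(s) = (0.5*s + 1.9)/(s^2 + 7.1*s + 12.33)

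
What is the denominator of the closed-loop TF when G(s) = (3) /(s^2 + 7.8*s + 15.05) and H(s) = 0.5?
Characteristic poly = G_den * H_den + G_num * H_num = (s^2 + 7.8*s + 15.05) + (1.5) = s^2 + 7.8*s + 16.55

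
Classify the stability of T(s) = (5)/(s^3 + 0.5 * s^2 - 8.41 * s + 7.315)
Denominator: s^3 + 0.5*s^2 - 8.41*s + 7.315 = (s - 1.1)(s - 1.9)(s + 3.5). Poles: -3.5, 1.1, 1.9. Unstable (2 pole(s) in RHP)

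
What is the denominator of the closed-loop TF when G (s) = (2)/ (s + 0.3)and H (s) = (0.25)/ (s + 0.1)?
Characteristic poly = G_den * H_den + G_num * H_num = (s^2 + 0.4*s + 0.03) + (0.5) = s^2 + 0.4*s + 0.53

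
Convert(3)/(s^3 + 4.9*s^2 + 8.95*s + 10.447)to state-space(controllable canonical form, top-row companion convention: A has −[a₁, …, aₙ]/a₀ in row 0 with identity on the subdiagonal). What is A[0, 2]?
Reachable canonical form for den = s^3 + 4.9*s^2 + 8.95*s + 10.447: top row of A = -[a₁,a₂,...,aₙ]/a₀, ones on the subdiagonal, zeros elsewhere.
A = [[-4.9, -8.95, -10.447], [1, 0, 0], [0, 1, 0]].
A[0,2] = -10.447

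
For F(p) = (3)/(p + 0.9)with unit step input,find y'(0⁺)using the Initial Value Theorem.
IVT: y'(0⁺) = lim_{p→∞} p²·Y(p) = lim_{p→∞} p·F(p).
deg(num) = 0, deg(den) = 1, relative degree = 1, so p·F(p) → (leading num)/(leading den) = 3/1 = 3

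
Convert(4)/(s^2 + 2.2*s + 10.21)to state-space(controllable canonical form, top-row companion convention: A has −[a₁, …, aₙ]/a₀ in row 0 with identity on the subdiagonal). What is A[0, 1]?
Reachable canonical form for den = s^2 + 2.2*s + 10.21: top row of A = -[a₁,a₂,...,aₙ]/a₀, ones on the subdiagonal, zeros elsewhere.
A = [[-2.2, -10.21], [1, 0]].
A[0,1] = -10.21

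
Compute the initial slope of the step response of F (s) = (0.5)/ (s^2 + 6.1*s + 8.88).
IVT: y'(0⁺) = lim_{s→∞} s²·Y(s) = lim_{s→∞} s·F(s).
deg(num) = 0, deg(den) = 2, relative degree = 2 ≥ 2, so s·F(s) → 0. Initial slope = 0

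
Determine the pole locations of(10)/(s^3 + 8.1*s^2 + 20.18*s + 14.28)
Set denominator = 0: s^3 + 8.1*s^2 + 20.18*s + 14.28 = (s + 3.5)(s + 1.2)(s + 3.4) = 0 → Poles: -1.2, -3.4, -3.5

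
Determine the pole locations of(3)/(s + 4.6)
Set denominator = 0: s + 4.6 = 0 → Poles: -4.6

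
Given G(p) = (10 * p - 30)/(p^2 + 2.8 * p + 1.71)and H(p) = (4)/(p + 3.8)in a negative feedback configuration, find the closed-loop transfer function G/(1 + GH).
Closed-loop T = G/(1+GH).
Numerator: G_num * H_den = 10*p^2 + 8*p - 114.
Denominator: G_den * H_den + G_num * H_num = (p^3 + 6.6*p^2 + 12.35*p + 6.498) + (40*p - 120) = p^3 + 6.6*p^2 + 52.35*p - 113.502.
T(p) = (10*p^2 + 8*p - 114)/(p^3 + 6.6*p^2 + 52.35*p - 113.502)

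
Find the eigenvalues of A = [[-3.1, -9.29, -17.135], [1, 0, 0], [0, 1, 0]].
Eigenvalues solve det(λI - A) = 0.
Characteristic polynomial: λ^3 + 3.1*λ^2 + 9.29*λ + 17.135 = 0.
Factor: (λ + 2.3)(λ^2 + 0.8*λ + 7.45) = 0.
Roots: -0.4 + 2.7j, -0.4 - 2.7j, -2.3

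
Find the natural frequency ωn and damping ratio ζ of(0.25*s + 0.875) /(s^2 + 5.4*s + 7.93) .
Underdamped: complex pole -2.7 + 0.8j. ωn = |pole| = 2.816, ζ = -Re(pole)/ωn = 0.9588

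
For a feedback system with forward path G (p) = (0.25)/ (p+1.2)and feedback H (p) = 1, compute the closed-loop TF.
Closed-loop T = G/(1+GH).
Numerator: G_num * H_den = 0.25.
Denominator: G_den * H_den + G_num * H_num = (p + 1.2) + (0.25) = p + 1.45.
T(p) = (0.25)/(p + 1.45)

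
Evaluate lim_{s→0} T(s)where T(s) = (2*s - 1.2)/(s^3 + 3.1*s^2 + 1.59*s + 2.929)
DC gain = T(0) = num(0)/den(0) = -1.2/2.929 = -0.4097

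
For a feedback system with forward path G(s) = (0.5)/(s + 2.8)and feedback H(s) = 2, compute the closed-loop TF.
Closed-loop T = G/(1+GH).
Numerator: G_num * H_den = 0.5.
Denominator: G_den * H_den + G_num * H_num = (s + 2.8) + (1) = s + 3.8.
T(s) = (0.5)/(s + 3.8)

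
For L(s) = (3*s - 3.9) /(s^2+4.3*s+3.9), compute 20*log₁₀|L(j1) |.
Substitute s = j*1: L(j1) = 0.0591078 + 0.94684j.
|L(j1)| = sqrt(Re² + Im²) = 0.9487.
20*log₁₀(0.9487) = -0.46 dB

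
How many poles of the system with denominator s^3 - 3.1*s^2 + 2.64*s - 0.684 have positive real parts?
s^3 - 3.1*s^2 + 2.64*s - 0.684 = (s - 0.6)(s - 1.9)(s - 0.6). Poles: 0.6, 0.6, 1.9. RHP poles (Re>0): 3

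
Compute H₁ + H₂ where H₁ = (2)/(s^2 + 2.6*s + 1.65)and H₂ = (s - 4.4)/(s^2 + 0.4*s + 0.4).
Parallel: H = H₁ + H₂ = (n₁·d₂ + n₂·d₁)/(d₁·d₂).
n₁·d₂ = 2*s^2 + 0.8*s + 0.8. n₂·d₁ = s^3 - 1.8*s^2 - 9.79*s - 7.26. Sum = s^3 + 0.2*s^2 - 8.99*s - 6.46. d₁·d₂ = s^4 + 3*s^3 + 3.09*s^2 + 1.7*s + 0.66.
H(s) = (s^3 + 0.2*s^2 - 8.99*s - 6.46)/(s^4 + 3*s^3 + 3.09*s^2 + 1.7*s + 0.66)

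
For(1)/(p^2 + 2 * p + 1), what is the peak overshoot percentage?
Standard form: ωn²/(p²+2ζωn·p+ωn²) → ωn = 1, ζ = 1.
ζ ≥ 1, so the response is non-oscillatory: peak overshoot = 0%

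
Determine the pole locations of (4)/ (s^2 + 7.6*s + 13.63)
Set denominator = 0: s^2 + 7.6*s + 13.63 = (s + 2.9)(s + 4.7) = 0 → Poles: -2.9, -4.7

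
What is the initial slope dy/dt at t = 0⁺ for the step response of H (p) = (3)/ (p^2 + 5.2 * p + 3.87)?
IVT: y'(0⁺) = lim_{p→∞} p²·Y(p) = lim_{p→∞} p·H(p).
deg(num) = 0, deg(den) = 2, relative degree = 2 ≥ 2, so p·H(p) → 0. Initial slope = 0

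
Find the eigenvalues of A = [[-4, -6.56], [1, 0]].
Eigenvalues solve det(λI - A) = 0.
Characteristic polynomial: λ^2 + 4*λ + 6.56 = 0.
Roots: -2 + 1.6j, -2 - 1.6j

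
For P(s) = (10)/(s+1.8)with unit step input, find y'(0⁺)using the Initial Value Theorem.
IVT: y'(0⁺) = lim_{s→∞} s²·Y(s) = lim_{s→∞} s·P(s).
deg(num) = 0, deg(den) = 1, relative degree = 1, so s·P(s) → (leading num)/(leading den) = 10/1 = 10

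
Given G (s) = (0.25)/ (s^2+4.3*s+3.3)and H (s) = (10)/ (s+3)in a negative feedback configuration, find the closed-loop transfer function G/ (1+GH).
Closed-loop T = G/(1+GH).
Numerator: G_num * H_den = 0.25*s + 0.75.
Denominator: G_den * H_den + G_num * H_num = (s^3 + 7.3*s^2 + 16.2*s + 9.9) + (2.5) = s^3 + 7.3*s^2 + 16.2*s + 12.4.
T(s) = (0.25*s + 0.75)/(s^3 + 7.3*s^2 + 16.2*s + 12.4)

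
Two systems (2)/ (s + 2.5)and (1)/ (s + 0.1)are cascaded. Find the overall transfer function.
Series: H = H₁ · H₂ = (n₁·n₂)/(d₁·d₂).
Num: n₁·n₂ = 2. Den: d₁·d₂ = s^2 + 2.6*s + 0.25.
H(s) = (2)/(s^2 + 2.6*s + 0.25)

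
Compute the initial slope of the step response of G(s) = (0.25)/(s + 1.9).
IVT: y'(0⁺) = lim_{s→∞} s²·Y(s) = lim_{s→∞} s·G(s).
deg(num) = 0, deg(den) = 1, relative degree = 1, so s·G(s) → (leading num)/(leading den) = 0.25/1 = 0.25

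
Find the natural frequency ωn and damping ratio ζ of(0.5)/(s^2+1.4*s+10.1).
Underdamped: complex pole -0.7 + 3.1j. ωn = |pole| = 3.178, ζ = -Re(pole)/ωn = 0.2203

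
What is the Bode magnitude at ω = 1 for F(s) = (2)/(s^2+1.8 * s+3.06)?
Substitute s = j*1: F(j1) = 0.550537 - 0.481052j.
|F(j1)| = sqrt(Re² + Im²) = 0.7311.
20*log₁₀(0.7311) = -2.72 dB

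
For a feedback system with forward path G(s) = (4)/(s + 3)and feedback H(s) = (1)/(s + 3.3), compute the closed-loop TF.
Closed-loop T = G/(1+GH).
Numerator: G_num * H_den = 4*s + 13.2.
Denominator: G_den * H_den + G_num * H_num = (s^2 + 6.3*s + 9.9) + (4) = s^2 + 6.3*s + 13.9.
T(s) = (4*s + 13.2)/(s^2 + 6.3*s + 13.9)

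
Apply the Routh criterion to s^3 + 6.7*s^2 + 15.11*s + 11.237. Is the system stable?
Routh array:
s^3: [1, 15.11]; s^2: [6.7, 11.237]; s^1: [13.4328]; s^0: [11.237]
First column: [1, 6.7, 13.4328, 11.237]. Sign changes = 0.
Yes, stable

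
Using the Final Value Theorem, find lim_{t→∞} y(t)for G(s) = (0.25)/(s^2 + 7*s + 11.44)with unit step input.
FVT: lim_{t→∞} y(t) = lim_{s→0} s*Y(s) where Y(s) = G(s)/s.
= lim_{s→0} G(s) = G(0) = num(0)/den(0) = 0.25/11.44 = 0.02185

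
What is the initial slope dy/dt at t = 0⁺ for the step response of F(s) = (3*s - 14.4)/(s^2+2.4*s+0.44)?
IVT: y'(0⁺) = lim_{s→∞} s²·Y(s) = lim_{s→∞} s·F(s).
deg(num) = 1, deg(den) = 2, relative degree = 1, so s·F(s) → (leading num)/(leading den) = 3/1 = 3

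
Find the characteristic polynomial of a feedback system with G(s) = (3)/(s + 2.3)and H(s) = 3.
Characteristic poly = G_den * H_den + G_num * H_num = (s + 2.3) + (9) = s + 11.3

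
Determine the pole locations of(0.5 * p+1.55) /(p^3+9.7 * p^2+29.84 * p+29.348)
Set denominator = 0: p^3 + 9.7*p^2 + 29.84*p + 29.348 = (p + 4.6)(p + 2.2)(p + 2.9) = 0 → Poles: -2.2, -2.9, -4.6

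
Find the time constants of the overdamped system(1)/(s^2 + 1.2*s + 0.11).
Overdamped: real poles at -1.1, -0.1. τ = -1/pole → τ₁ = 0.9091, τ₂ = 10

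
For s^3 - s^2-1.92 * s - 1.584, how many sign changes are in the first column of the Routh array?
Routh array:
s^3: [1, -1.92]; s^2: [-1, -1.584]; s^1: [-3.504]; s^0: [-1.584]
First column: [1, -1, -3.504, -1.584]. Sign changes = 1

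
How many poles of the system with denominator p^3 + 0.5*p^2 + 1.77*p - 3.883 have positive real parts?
p^3 + 0.5*p^2 + 1.77*p - 3.883 = (p - 1.1)(p^2 + 1.6*p + 3.53). Poles: -0.8 + 1.7j, -0.8 - 1.7j, 1.1. RHP poles (Re>0): 1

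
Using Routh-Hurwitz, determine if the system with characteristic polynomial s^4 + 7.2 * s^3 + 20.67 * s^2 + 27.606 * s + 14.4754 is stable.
Routh array:
s^4: [1, 20.67, 14.4754]; s^3: [7.2, 27.606]; s^2: [16.8358, 14.4754]; s^1: [21.4155]; s^0: [14.4754]
First column: [1, 7.2, 16.8358, 21.4155, 14.4754]. Sign changes = 0.
Yes, stable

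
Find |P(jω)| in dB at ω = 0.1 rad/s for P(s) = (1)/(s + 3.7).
Substitute s = j*0.1: P(j0.1) = 0.270073 - 0.00729927j.
|P(j0.1)| = sqrt(Re² + Im²) = 0.2702.
20*log₁₀(0.2702) = -11.37 dB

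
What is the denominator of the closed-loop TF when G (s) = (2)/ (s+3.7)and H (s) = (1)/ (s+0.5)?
Characteristic poly = G_den * H_den + G_num * H_num = (s^2 + 4.2*s + 1.85) + (2) = s^2 + 4.2*s + 3.85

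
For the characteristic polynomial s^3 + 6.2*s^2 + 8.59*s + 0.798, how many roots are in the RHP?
s^3 + 6.2*s^2 + 8.59*s + 0.798 = (s + 0.1)(s + 1.9)(s + 4.2). Poles: -0.1, -1.9, -4.2. RHP poles (Re>0): 0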